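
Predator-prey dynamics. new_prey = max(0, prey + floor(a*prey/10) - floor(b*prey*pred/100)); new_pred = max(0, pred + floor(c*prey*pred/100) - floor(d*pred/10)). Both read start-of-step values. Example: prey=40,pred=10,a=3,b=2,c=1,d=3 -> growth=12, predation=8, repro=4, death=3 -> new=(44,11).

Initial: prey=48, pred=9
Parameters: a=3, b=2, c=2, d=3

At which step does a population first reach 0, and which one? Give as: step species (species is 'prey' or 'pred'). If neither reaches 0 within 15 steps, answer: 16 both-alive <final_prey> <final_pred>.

Answer: 5 prey

Derivation:
Step 1: prey: 48+14-8=54; pred: 9+8-2=15
Step 2: prey: 54+16-16=54; pred: 15+16-4=27
Step 3: prey: 54+16-29=41; pred: 27+29-8=48
Step 4: prey: 41+12-39=14; pred: 48+39-14=73
Step 5: prey: 14+4-20=0; pred: 73+20-21=72
First extinction: prey at step 5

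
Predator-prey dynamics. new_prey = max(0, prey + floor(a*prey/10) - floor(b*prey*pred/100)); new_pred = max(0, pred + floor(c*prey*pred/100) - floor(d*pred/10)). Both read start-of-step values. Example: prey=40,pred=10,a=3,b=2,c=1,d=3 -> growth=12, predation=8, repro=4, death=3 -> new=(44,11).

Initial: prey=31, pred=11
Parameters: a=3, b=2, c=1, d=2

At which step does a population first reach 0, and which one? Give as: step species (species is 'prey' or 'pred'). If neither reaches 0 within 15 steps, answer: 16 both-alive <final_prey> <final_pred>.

Step 1: prey: 31+9-6=34; pred: 11+3-2=12
Step 2: prey: 34+10-8=36; pred: 12+4-2=14
Step 3: prey: 36+10-10=36; pred: 14+5-2=17
Step 4: prey: 36+10-12=34; pred: 17+6-3=20
Step 5: prey: 34+10-13=31; pred: 20+6-4=22
Step 6: prey: 31+9-13=27; pred: 22+6-4=24
Step 7: prey: 27+8-12=23; pred: 24+6-4=26
Step 8: prey: 23+6-11=18; pred: 26+5-5=26
Step 9: prey: 18+5-9=14; pred: 26+4-5=25
Step 10: prey: 14+4-7=11; pred: 25+3-5=23
Step 11: prey: 11+3-5=9; pred: 23+2-4=21
Step 12: prey: 9+2-3=8; pred: 21+1-4=18
Step 13: prey: 8+2-2=8; pred: 18+1-3=16
Step 14: prey: 8+2-2=8; pred: 16+1-3=14
Step 15: prey: 8+2-2=8; pred: 14+1-2=13
No extinction within 15 steps

Answer: 16 both-alive 8 13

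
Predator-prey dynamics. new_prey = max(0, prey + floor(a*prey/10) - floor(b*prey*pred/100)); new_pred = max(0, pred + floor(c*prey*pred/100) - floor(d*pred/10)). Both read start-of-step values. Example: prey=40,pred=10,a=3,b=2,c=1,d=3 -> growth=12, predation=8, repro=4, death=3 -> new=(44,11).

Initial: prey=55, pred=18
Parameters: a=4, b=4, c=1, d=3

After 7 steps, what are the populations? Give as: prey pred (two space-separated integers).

Answer: 4 7

Derivation:
Step 1: prey: 55+22-39=38; pred: 18+9-5=22
Step 2: prey: 38+15-33=20; pred: 22+8-6=24
Step 3: prey: 20+8-19=9; pred: 24+4-7=21
Step 4: prey: 9+3-7=5; pred: 21+1-6=16
Step 5: prey: 5+2-3=4; pred: 16+0-4=12
Step 6: prey: 4+1-1=4; pred: 12+0-3=9
Step 7: prey: 4+1-1=4; pred: 9+0-2=7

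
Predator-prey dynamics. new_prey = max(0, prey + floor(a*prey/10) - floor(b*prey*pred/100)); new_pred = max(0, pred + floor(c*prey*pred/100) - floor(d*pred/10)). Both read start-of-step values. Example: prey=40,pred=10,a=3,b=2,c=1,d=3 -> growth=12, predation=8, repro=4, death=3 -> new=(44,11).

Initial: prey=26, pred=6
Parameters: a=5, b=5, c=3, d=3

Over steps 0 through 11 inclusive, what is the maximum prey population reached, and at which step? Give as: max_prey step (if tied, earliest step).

Answer: 34 2

Derivation:
Step 1: prey: 26+13-7=32; pred: 6+4-1=9
Step 2: prey: 32+16-14=34; pred: 9+8-2=15
Step 3: prey: 34+17-25=26; pred: 15+15-4=26
Step 4: prey: 26+13-33=6; pred: 26+20-7=39
Step 5: prey: 6+3-11=0; pred: 39+7-11=35
Step 6: prey: 0+0-0=0; pred: 35+0-10=25
Step 7: prey: 0+0-0=0; pred: 25+0-7=18
Step 8: prey: 0+0-0=0; pred: 18+0-5=13
Step 9: prey: 0+0-0=0; pred: 13+0-3=10
Step 10: prey: 0+0-0=0; pred: 10+0-3=7
Step 11: prey: 0+0-0=0; pred: 7+0-2=5
Max prey = 34 at step 2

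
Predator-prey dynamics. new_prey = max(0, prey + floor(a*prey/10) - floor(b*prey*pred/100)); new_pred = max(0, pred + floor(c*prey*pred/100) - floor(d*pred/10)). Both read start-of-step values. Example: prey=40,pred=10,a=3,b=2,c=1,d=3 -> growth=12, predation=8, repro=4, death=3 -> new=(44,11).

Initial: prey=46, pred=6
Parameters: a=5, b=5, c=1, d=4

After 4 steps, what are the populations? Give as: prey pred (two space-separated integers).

Answer: 83 13

Derivation:
Step 1: prey: 46+23-13=56; pred: 6+2-2=6
Step 2: prey: 56+28-16=68; pred: 6+3-2=7
Step 3: prey: 68+34-23=79; pred: 7+4-2=9
Step 4: prey: 79+39-35=83; pred: 9+7-3=13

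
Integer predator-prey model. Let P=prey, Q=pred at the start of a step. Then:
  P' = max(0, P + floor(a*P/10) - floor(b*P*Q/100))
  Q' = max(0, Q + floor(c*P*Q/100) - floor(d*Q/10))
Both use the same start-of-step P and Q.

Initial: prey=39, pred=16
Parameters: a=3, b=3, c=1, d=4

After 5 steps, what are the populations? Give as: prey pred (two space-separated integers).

Step 1: prey: 39+11-18=32; pred: 16+6-6=16
Step 2: prey: 32+9-15=26; pred: 16+5-6=15
Step 3: prey: 26+7-11=22; pred: 15+3-6=12
Step 4: prey: 22+6-7=21; pred: 12+2-4=10
Step 5: prey: 21+6-6=21; pred: 10+2-4=8

Answer: 21 8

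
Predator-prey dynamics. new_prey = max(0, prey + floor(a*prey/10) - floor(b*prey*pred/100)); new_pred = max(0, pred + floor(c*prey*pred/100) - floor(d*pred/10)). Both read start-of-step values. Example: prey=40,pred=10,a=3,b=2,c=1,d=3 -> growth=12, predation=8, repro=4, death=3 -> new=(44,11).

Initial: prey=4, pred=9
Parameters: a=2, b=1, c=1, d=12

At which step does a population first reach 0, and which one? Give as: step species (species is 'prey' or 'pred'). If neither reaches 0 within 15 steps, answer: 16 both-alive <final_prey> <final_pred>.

Answer: 1 pred

Derivation:
Step 1: prey: 4+0-0=4; pred: 9+0-10=0
First extinction: pred at step 1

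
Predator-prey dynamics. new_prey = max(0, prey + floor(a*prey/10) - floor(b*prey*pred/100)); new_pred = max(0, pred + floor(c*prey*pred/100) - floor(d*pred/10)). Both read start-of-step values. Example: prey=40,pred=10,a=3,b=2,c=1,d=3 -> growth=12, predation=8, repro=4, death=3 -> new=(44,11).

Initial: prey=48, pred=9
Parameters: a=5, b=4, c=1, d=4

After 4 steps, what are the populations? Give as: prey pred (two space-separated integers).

Answer: 63 16

Derivation:
Step 1: prey: 48+24-17=55; pred: 9+4-3=10
Step 2: prey: 55+27-22=60; pred: 10+5-4=11
Step 3: prey: 60+30-26=64; pred: 11+6-4=13
Step 4: prey: 64+32-33=63; pred: 13+8-5=16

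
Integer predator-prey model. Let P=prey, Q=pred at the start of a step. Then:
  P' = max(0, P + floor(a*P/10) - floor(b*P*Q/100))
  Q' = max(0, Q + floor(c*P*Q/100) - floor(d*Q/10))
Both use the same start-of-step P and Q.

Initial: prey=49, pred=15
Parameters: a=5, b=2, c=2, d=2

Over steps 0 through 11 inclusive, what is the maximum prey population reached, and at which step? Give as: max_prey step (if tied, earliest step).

Step 1: prey: 49+24-14=59; pred: 15+14-3=26
Step 2: prey: 59+29-30=58; pred: 26+30-5=51
Step 3: prey: 58+29-59=28; pred: 51+59-10=100
Step 4: prey: 28+14-56=0; pred: 100+56-20=136
Step 5: prey: 0+0-0=0; pred: 136+0-27=109
Step 6: prey: 0+0-0=0; pred: 109+0-21=88
Step 7: prey: 0+0-0=0; pred: 88+0-17=71
Step 8: prey: 0+0-0=0; pred: 71+0-14=57
Step 9: prey: 0+0-0=0; pred: 57+0-11=46
Step 10: prey: 0+0-0=0; pred: 46+0-9=37
Step 11: prey: 0+0-0=0; pred: 37+0-7=30
Max prey = 59 at step 1

Answer: 59 1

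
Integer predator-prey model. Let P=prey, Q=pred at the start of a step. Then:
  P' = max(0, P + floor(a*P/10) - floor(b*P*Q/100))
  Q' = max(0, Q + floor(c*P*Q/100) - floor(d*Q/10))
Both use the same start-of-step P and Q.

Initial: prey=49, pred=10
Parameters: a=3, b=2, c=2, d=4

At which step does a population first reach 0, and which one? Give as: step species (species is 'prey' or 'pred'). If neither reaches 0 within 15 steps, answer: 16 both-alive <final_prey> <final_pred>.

Answer: 6 prey

Derivation:
Step 1: prey: 49+14-9=54; pred: 10+9-4=15
Step 2: prey: 54+16-16=54; pred: 15+16-6=25
Step 3: prey: 54+16-27=43; pred: 25+27-10=42
Step 4: prey: 43+12-36=19; pred: 42+36-16=62
Step 5: prey: 19+5-23=1; pred: 62+23-24=61
Step 6: prey: 1+0-1=0; pred: 61+1-24=38
First extinction: prey at step 6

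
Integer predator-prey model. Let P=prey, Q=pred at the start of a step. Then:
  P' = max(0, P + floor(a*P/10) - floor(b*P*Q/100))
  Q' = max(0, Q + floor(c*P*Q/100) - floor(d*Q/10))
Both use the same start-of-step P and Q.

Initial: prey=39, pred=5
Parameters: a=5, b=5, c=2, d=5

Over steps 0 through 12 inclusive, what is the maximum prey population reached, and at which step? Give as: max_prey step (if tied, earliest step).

Step 1: prey: 39+19-9=49; pred: 5+3-2=6
Step 2: prey: 49+24-14=59; pred: 6+5-3=8
Step 3: prey: 59+29-23=65; pred: 8+9-4=13
Step 4: prey: 65+32-42=55; pred: 13+16-6=23
Step 5: prey: 55+27-63=19; pred: 23+25-11=37
Step 6: prey: 19+9-35=0; pred: 37+14-18=33
Step 7: prey: 0+0-0=0; pred: 33+0-16=17
Step 8: prey: 0+0-0=0; pred: 17+0-8=9
Step 9: prey: 0+0-0=0; pred: 9+0-4=5
Step 10: prey: 0+0-0=0; pred: 5+0-2=3
Step 11: prey: 0+0-0=0; pred: 3+0-1=2
Step 12: prey: 0+0-0=0; pred: 2+0-1=1
Max prey = 65 at step 3

Answer: 65 3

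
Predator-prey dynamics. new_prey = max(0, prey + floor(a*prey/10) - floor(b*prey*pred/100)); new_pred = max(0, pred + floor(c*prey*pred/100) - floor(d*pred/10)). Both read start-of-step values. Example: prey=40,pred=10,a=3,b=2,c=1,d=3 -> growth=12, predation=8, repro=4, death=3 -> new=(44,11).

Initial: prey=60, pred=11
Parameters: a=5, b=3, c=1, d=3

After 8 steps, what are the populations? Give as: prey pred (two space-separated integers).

Step 1: prey: 60+30-19=71; pred: 11+6-3=14
Step 2: prey: 71+35-29=77; pred: 14+9-4=19
Step 3: prey: 77+38-43=72; pred: 19+14-5=28
Step 4: prey: 72+36-60=48; pred: 28+20-8=40
Step 5: prey: 48+24-57=15; pred: 40+19-12=47
Step 6: prey: 15+7-21=1; pred: 47+7-14=40
Step 7: prey: 1+0-1=0; pred: 40+0-12=28
Step 8: prey: 0+0-0=0; pred: 28+0-8=20

Answer: 0 20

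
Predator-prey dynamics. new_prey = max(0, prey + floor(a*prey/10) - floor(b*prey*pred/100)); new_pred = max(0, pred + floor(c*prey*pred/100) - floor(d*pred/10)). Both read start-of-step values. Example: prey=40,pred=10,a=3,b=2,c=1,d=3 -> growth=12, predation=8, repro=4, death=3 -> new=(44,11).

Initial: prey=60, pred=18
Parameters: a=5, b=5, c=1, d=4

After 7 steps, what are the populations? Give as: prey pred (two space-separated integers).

Step 1: prey: 60+30-54=36; pred: 18+10-7=21
Step 2: prey: 36+18-37=17; pred: 21+7-8=20
Step 3: prey: 17+8-17=8; pred: 20+3-8=15
Step 4: prey: 8+4-6=6; pred: 15+1-6=10
Step 5: prey: 6+3-3=6; pred: 10+0-4=6
Step 6: prey: 6+3-1=8; pred: 6+0-2=4
Step 7: prey: 8+4-1=11; pred: 4+0-1=3

Answer: 11 3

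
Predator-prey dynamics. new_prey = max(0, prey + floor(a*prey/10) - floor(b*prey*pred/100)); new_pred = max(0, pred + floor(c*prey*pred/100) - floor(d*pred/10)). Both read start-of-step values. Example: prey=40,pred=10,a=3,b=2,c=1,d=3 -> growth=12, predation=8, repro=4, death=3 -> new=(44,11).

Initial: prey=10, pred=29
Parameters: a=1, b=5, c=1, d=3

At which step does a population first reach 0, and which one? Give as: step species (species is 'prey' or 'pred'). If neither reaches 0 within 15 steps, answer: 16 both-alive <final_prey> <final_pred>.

Answer: 1 prey

Derivation:
Step 1: prey: 10+1-14=0; pred: 29+2-8=23
First extinction: prey at step 1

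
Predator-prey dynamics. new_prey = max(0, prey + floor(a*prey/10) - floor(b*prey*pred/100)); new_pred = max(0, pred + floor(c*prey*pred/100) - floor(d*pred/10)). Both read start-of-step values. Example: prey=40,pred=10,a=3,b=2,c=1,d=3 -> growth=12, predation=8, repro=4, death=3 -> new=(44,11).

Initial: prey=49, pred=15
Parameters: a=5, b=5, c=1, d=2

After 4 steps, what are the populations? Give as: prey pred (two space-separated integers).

Step 1: prey: 49+24-36=37; pred: 15+7-3=19
Step 2: prey: 37+18-35=20; pred: 19+7-3=23
Step 3: prey: 20+10-23=7; pred: 23+4-4=23
Step 4: prey: 7+3-8=2; pred: 23+1-4=20

Answer: 2 20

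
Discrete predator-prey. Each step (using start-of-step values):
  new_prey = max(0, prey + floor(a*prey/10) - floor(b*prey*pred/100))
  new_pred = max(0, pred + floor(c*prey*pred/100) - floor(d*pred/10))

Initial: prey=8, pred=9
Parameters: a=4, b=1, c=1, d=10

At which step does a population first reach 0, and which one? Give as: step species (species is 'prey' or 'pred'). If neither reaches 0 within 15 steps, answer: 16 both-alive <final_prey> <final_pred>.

Answer: 1 pred

Derivation:
Step 1: prey: 8+3-0=11; pred: 9+0-9=0
First extinction: pred at step 1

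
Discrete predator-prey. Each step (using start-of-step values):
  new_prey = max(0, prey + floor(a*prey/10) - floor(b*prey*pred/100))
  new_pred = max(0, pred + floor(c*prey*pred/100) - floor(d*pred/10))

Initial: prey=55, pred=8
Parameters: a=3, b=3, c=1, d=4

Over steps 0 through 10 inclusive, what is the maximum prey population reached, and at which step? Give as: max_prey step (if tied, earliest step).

Step 1: prey: 55+16-13=58; pred: 8+4-3=9
Step 2: prey: 58+17-15=60; pred: 9+5-3=11
Step 3: prey: 60+18-19=59; pred: 11+6-4=13
Step 4: prey: 59+17-23=53; pred: 13+7-5=15
Step 5: prey: 53+15-23=45; pred: 15+7-6=16
Step 6: prey: 45+13-21=37; pred: 16+7-6=17
Step 7: prey: 37+11-18=30; pred: 17+6-6=17
Step 8: prey: 30+9-15=24; pred: 17+5-6=16
Step 9: prey: 24+7-11=20; pred: 16+3-6=13
Step 10: prey: 20+6-7=19; pred: 13+2-5=10
Max prey = 60 at step 2

Answer: 60 2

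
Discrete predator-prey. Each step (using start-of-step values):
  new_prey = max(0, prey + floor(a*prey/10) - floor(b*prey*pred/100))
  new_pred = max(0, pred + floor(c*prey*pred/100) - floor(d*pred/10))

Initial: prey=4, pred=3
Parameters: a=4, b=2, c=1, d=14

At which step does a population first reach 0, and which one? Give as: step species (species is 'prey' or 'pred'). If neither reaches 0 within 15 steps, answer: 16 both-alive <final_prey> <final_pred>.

Answer: 1 pred

Derivation:
Step 1: prey: 4+1-0=5; pred: 3+0-4=0
First extinction: pred at step 1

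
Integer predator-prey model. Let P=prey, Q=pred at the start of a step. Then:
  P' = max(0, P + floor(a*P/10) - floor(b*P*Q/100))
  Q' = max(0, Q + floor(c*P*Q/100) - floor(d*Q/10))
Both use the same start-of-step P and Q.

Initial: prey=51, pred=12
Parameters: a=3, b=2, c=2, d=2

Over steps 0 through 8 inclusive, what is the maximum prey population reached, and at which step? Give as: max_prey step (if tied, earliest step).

Answer: 54 1

Derivation:
Step 1: prey: 51+15-12=54; pred: 12+12-2=22
Step 2: prey: 54+16-23=47; pred: 22+23-4=41
Step 3: prey: 47+14-38=23; pred: 41+38-8=71
Step 4: prey: 23+6-32=0; pred: 71+32-14=89
Step 5: prey: 0+0-0=0; pred: 89+0-17=72
Step 6: prey: 0+0-0=0; pred: 72+0-14=58
Step 7: prey: 0+0-0=0; pred: 58+0-11=47
Step 8: prey: 0+0-0=0; pred: 47+0-9=38
Max prey = 54 at step 1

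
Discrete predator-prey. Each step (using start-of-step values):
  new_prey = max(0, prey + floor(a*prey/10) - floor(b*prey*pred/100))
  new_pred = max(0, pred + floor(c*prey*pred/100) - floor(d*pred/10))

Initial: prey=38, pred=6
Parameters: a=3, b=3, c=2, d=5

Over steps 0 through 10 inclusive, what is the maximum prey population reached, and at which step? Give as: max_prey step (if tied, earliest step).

Answer: 46 2

Derivation:
Step 1: prey: 38+11-6=43; pred: 6+4-3=7
Step 2: prey: 43+12-9=46; pred: 7+6-3=10
Step 3: prey: 46+13-13=46; pred: 10+9-5=14
Step 4: prey: 46+13-19=40; pred: 14+12-7=19
Step 5: prey: 40+12-22=30; pred: 19+15-9=25
Step 6: prey: 30+9-22=17; pred: 25+15-12=28
Step 7: prey: 17+5-14=8; pred: 28+9-14=23
Step 8: prey: 8+2-5=5; pred: 23+3-11=15
Step 9: prey: 5+1-2=4; pred: 15+1-7=9
Step 10: prey: 4+1-1=4; pred: 9+0-4=5
Max prey = 46 at step 2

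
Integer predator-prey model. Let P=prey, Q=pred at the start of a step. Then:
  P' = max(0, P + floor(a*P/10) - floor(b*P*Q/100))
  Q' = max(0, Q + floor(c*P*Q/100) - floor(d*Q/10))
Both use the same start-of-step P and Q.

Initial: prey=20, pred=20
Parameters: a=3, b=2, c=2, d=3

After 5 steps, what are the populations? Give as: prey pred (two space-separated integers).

Step 1: prey: 20+6-8=18; pred: 20+8-6=22
Step 2: prey: 18+5-7=16; pred: 22+7-6=23
Step 3: prey: 16+4-7=13; pred: 23+7-6=24
Step 4: prey: 13+3-6=10; pred: 24+6-7=23
Step 5: prey: 10+3-4=9; pred: 23+4-6=21

Answer: 9 21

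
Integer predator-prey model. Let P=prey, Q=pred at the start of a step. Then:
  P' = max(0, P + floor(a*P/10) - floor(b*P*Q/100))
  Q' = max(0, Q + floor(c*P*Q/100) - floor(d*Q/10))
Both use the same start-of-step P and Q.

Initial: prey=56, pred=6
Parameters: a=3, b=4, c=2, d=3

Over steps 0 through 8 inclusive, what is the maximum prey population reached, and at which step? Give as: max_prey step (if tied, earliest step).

Answer: 59 1

Derivation:
Step 1: prey: 56+16-13=59; pred: 6+6-1=11
Step 2: prey: 59+17-25=51; pred: 11+12-3=20
Step 3: prey: 51+15-40=26; pred: 20+20-6=34
Step 4: prey: 26+7-35=0; pred: 34+17-10=41
Step 5: prey: 0+0-0=0; pred: 41+0-12=29
Step 6: prey: 0+0-0=0; pred: 29+0-8=21
Step 7: prey: 0+0-0=0; pred: 21+0-6=15
Step 8: prey: 0+0-0=0; pred: 15+0-4=11
Max prey = 59 at step 1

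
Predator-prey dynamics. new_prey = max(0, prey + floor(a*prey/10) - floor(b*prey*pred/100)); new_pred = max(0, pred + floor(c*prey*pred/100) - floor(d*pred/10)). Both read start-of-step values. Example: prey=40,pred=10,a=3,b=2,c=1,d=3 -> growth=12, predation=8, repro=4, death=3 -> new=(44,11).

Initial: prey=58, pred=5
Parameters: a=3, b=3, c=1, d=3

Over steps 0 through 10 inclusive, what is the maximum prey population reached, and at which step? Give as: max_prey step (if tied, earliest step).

Step 1: prey: 58+17-8=67; pred: 5+2-1=6
Step 2: prey: 67+20-12=75; pred: 6+4-1=9
Step 3: prey: 75+22-20=77; pred: 9+6-2=13
Step 4: prey: 77+23-30=70; pred: 13+10-3=20
Step 5: prey: 70+21-42=49; pred: 20+14-6=28
Step 6: prey: 49+14-41=22; pred: 28+13-8=33
Step 7: prey: 22+6-21=7; pred: 33+7-9=31
Step 8: prey: 7+2-6=3; pred: 31+2-9=24
Step 9: prey: 3+0-2=1; pred: 24+0-7=17
Step 10: prey: 1+0-0=1; pred: 17+0-5=12
Max prey = 77 at step 3

Answer: 77 3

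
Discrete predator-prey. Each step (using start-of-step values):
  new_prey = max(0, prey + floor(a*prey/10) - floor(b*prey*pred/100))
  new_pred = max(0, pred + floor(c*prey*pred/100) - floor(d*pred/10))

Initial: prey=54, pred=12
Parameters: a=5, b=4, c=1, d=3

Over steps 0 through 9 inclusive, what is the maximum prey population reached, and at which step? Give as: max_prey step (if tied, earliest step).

Answer: 56 1

Derivation:
Step 1: prey: 54+27-25=56; pred: 12+6-3=15
Step 2: prey: 56+28-33=51; pred: 15+8-4=19
Step 3: prey: 51+25-38=38; pred: 19+9-5=23
Step 4: prey: 38+19-34=23; pred: 23+8-6=25
Step 5: prey: 23+11-23=11; pred: 25+5-7=23
Step 6: prey: 11+5-10=6; pred: 23+2-6=19
Step 7: prey: 6+3-4=5; pred: 19+1-5=15
Step 8: prey: 5+2-3=4; pred: 15+0-4=11
Step 9: prey: 4+2-1=5; pred: 11+0-3=8
Max prey = 56 at step 1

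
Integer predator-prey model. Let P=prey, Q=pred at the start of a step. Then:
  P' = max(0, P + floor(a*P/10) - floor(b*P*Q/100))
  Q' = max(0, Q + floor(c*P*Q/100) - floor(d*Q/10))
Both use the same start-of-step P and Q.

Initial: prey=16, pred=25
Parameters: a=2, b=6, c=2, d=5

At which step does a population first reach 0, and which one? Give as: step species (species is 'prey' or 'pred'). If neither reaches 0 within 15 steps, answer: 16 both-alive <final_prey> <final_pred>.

Answer: 1 prey

Derivation:
Step 1: prey: 16+3-24=0; pred: 25+8-12=21
First extinction: prey at step 1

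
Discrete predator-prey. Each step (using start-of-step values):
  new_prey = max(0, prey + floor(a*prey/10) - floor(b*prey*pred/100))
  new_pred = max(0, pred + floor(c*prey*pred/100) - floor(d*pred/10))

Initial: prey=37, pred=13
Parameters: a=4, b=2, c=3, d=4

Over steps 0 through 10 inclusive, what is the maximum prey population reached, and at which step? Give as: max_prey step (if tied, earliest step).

Answer: 42 1

Derivation:
Step 1: prey: 37+14-9=42; pred: 13+14-5=22
Step 2: prey: 42+16-18=40; pred: 22+27-8=41
Step 3: prey: 40+16-32=24; pred: 41+49-16=74
Step 4: prey: 24+9-35=0; pred: 74+53-29=98
Step 5: prey: 0+0-0=0; pred: 98+0-39=59
Step 6: prey: 0+0-0=0; pred: 59+0-23=36
Step 7: prey: 0+0-0=0; pred: 36+0-14=22
Step 8: prey: 0+0-0=0; pred: 22+0-8=14
Step 9: prey: 0+0-0=0; pred: 14+0-5=9
Step 10: prey: 0+0-0=0; pred: 9+0-3=6
Max prey = 42 at step 1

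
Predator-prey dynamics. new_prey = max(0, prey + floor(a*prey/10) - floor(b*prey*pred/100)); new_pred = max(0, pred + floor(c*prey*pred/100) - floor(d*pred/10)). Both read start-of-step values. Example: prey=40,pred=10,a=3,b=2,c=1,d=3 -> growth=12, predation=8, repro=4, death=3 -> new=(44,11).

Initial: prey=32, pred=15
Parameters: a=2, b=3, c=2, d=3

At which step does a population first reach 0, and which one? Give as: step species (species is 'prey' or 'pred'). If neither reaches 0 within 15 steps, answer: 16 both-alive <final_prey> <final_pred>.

Answer: 16 both-alive 2 3

Derivation:
Step 1: prey: 32+6-14=24; pred: 15+9-4=20
Step 2: prey: 24+4-14=14; pred: 20+9-6=23
Step 3: prey: 14+2-9=7; pred: 23+6-6=23
Step 4: prey: 7+1-4=4; pred: 23+3-6=20
Step 5: prey: 4+0-2=2; pred: 20+1-6=15
Step 6: prey: 2+0-0=2; pred: 15+0-4=11
Step 7: prey: 2+0-0=2; pred: 11+0-3=8
Step 8: prey: 2+0-0=2; pred: 8+0-2=6
Step 9: prey: 2+0-0=2; pred: 6+0-1=5
Step 10: prey: 2+0-0=2; pred: 5+0-1=4
Step 11: prey: 2+0-0=2; pred: 4+0-1=3
Step 12: prey: 2+0-0=2; pred: 3+0-0=3
Steps 13-15: state stable at prey=2, pred=3 (no change)
No extinction within 15 steps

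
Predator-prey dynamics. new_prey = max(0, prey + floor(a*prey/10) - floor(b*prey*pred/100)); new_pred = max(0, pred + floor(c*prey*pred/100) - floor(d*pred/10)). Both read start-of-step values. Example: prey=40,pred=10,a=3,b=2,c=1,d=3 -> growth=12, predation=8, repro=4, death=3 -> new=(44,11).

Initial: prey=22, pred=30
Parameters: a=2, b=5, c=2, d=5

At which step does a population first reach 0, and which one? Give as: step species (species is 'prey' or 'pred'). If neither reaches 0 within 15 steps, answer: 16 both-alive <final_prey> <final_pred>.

Step 1: prey: 22+4-33=0; pred: 30+13-15=28
First extinction: prey at step 1

Answer: 1 prey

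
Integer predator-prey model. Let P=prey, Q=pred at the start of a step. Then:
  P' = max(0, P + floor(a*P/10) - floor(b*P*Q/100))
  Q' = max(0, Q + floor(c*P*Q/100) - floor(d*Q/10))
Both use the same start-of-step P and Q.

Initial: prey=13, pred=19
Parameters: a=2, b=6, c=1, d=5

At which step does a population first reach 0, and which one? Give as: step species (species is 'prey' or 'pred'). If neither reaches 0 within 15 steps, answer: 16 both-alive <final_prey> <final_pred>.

Answer: 16 both-alive 1 1

Derivation:
Step 1: prey: 13+2-14=1; pred: 19+2-9=12
Step 2: prey: 1+0-0=1; pred: 12+0-6=6
Step 3: prey: 1+0-0=1; pred: 6+0-3=3
Step 4: prey: 1+0-0=1; pred: 3+0-1=2
Step 5: prey: 1+0-0=1; pred: 2+0-1=1
Step 6: prey: 1+0-0=1; pred: 1+0-0=1
Steps 7-15: state stable at prey=1, pred=1 (no change)
No extinction within 15 steps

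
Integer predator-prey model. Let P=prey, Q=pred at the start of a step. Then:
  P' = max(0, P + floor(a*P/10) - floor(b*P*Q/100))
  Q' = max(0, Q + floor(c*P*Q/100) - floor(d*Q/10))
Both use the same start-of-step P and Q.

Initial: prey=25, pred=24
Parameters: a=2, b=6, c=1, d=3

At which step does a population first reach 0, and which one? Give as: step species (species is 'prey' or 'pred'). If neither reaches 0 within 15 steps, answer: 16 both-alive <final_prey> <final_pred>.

Answer: 1 prey

Derivation:
Step 1: prey: 25+5-36=0; pred: 24+6-7=23
First extinction: prey at step 1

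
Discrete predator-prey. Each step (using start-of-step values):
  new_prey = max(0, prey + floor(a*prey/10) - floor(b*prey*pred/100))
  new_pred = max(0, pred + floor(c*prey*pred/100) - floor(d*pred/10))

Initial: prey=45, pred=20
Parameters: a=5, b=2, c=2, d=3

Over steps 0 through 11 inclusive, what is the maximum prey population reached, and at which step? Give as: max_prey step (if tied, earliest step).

Answer: 49 1

Derivation:
Step 1: prey: 45+22-18=49; pred: 20+18-6=32
Step 2: prey: 49+24-31=42; pred: 32+31-9=54
Step 3: prey: 42+21-45=18; pred: 54+45-16=83
Step 4: prey: 18+9-29=0; pred: 83+29-24=88
Step 5: prey: 0+0-0=0; pred: 88+0-26=62
Step 6: prey: 0+0-0=0; pred: 62+0-18=44
Step 7: prey: 0+0-0=0; pred: 44+0-13=31
Step 8: prey: 0+0-0=0; pred: 31+0-9=22
Step 9: prey: 0+0-0=0; pred: 22+0-6=16
Step 10: prey: 0+0-0=0; pred: 16+0-4=12
Step 11: prey: 0+0-0=0; pred: 12+0-3=9
Max prey = 49 at step 1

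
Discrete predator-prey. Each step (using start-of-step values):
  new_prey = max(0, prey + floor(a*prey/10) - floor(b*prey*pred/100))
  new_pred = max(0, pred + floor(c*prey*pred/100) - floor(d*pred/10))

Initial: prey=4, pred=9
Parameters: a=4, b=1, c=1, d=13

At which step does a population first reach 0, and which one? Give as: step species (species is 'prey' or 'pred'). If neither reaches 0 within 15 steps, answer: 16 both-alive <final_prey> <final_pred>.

Step 1: prey: 4+1-0=5; pred: 9+0-11=0
First extinction: pred at step 1

Answer: 1 pred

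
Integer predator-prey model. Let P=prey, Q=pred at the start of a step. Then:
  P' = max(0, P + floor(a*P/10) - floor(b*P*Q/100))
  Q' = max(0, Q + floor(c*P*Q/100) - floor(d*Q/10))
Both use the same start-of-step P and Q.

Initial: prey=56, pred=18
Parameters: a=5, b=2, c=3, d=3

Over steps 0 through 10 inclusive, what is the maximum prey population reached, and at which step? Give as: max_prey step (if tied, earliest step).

Step 1: prey: 56+28-20=64; pred: 18+30-5=43
Step 2: prey: 64+32-55=41; pred: 43+82-12=113
Step 3: prey: 41+20-92=0; pred: 113+138-33=218
Step 4: prey: 0+0-0=0; pred: 218+0-65=153
Step 5: prey: 0+0-0=0; pred: 153+0-45=108
Step 6: prey: 0+0-0=0; pred: 108+0-32=76
Step 7: prey: 0+0-0=0; pred: 76+0-22=54
Step 8: prey: 0+0-0=0; pred: 54+0-16=38
Step 9: prey: 0+0-0=0; pred: 38+0-11=27
Step 10: prey: 0+0-0=0; pred: 27+0-8=19
Max prey = 64 at step 1

Answer: 64 1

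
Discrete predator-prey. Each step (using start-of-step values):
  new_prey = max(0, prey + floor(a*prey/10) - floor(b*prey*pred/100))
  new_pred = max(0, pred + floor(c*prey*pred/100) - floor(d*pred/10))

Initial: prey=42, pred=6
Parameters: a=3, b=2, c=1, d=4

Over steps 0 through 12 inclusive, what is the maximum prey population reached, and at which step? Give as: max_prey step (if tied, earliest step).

Step 1: prey: 42+12-5=49; pred: 6+2-2=6
Step 2: prey: 49+14-5=58; pred: 6+2-2=6
Step 3: prey: 58+17-6=69; pred: 6+3-2=7
Step 4: prey: 69+20-9=80; pred: 7+4-2=9
Step 5: prey: 80+24-14=90; pred: 9+7-3=13
Step 6: prey: 90+27-23=94; pred: 13+11-5=19
Step 7: prey: 94+28-35=87; pred: 19+17-7=29
Step 8: prey: 87+26-50=63; pred: 29+25-11=43
Step 9: prey: 63+18-54=27; pred: 43+27-17=53
Step 10: prey: 27+8-28=7; pred: 53+14-21=46
Step 11: prey: 7+2-6=3; pred: 46+3-18=31
Step 12: prey: 3+0-1=2; pred: 31+0-12=19
Max prey = 94 at step 6

Answer: 94 6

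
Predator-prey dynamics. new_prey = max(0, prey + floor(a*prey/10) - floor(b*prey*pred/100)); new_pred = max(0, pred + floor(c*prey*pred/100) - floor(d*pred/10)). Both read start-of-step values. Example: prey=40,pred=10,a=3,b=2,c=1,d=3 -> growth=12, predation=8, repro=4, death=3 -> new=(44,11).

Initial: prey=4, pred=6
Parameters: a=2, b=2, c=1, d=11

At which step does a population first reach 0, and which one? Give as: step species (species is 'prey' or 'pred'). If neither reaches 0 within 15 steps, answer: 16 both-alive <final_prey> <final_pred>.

Answer: 1 pred

Derivation:
Step 1: prey: 4+0-0=4; pred: 6+0-6=0
First extinction: pred at step 1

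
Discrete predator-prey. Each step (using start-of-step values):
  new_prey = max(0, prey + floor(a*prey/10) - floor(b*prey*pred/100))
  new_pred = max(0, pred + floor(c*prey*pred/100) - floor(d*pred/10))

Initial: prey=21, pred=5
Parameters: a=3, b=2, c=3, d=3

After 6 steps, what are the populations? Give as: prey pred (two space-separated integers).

Answer: 11 61

Derivation:
Step 1: prey: 21+6-2=25; pred: 5+3-1=7
Step 2: prey: 25+7-3=29; pred: 7+5-2=10
Step 3: prey: 29+8-5=32; pred: 10+8-3=15
Step 4: prey: 32+9-9=32; pred: 15+14-4=25
Step 5: prey: 32+9-16=25; pred: 25+24-7=42
Step 6: prey: 25+7-21=11; pred: 42+31-12=61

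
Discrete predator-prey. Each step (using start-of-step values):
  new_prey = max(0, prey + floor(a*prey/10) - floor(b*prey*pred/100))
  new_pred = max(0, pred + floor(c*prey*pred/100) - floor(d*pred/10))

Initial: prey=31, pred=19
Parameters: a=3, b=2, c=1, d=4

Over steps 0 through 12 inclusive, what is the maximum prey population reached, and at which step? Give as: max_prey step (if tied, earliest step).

Step 1: prey: 31+9-11=29; pred: 19+5-7=17
Step 2: prey: 29+8-9=28; pred: 17+4-6=15
Step 3: prey: 28+8-8=28; pred: 15+4-6=13
Step 4: prey: 28+8-7=29; pred: 13+3-5=11
Step 5: prey: 29+8-6=31; pred: 11+3-4=10
Step 6: prey: 31+9-6=34; pred: 10+3-4=9
Step 7: prey: 34+10-6=38; pred: 9+3-3=9
Step 8: prey: 38+11-6=43; pred: 9+3-3=9
Step 9: prey: 43+12-7=48; pred: 9+3-3=9
Step 10: prey: 48+14-8=54; pred: 9+4-3=10
Step 11: prey: 54+16-10=60; pred: 10+5-4=11
Step 12: prey: 60+18-13=65; pred: 11+6-4=13
Max prey = 65 at step 12

Answer: 65 12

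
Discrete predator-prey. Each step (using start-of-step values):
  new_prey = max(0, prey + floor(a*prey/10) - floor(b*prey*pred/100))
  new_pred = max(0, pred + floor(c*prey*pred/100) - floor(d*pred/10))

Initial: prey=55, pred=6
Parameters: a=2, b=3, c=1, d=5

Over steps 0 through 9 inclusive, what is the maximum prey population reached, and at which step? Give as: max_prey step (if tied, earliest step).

Answer: 67 9

Derivation:
Step 1: prey: 55+11-9=57; pred: 6+3-3=6
Step 2: prey: 57+11-10=58; pred: 6+3-3=6
Step 3: prey: 58+11-10=59; pred: 6+3-3=6
Step 4: prey: 59+11-10=60; pred: 6+3-3=6
Step 5: prey: 60+12-10=62; pred: 6+3-3=6
Step 6: prey: 62+12-11=63; pred: 6+3-3=6
Step 7: prey: 63+12-11=64; pred: 6+3-3=6
Step 8: prey: 64+12-11=65; pred: 6+3-3=6
Step 9: prey: 65+13-11=67; pred: 6+3-3=6
Max prey = 67 at step 9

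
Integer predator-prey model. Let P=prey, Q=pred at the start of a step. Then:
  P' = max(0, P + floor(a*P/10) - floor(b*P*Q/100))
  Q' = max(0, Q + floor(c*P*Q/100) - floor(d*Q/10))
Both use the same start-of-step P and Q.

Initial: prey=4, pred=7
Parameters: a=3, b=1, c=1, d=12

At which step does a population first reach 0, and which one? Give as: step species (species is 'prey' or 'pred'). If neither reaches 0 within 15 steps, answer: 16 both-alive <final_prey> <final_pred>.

Answer: 1 pred

Derivation:
Step 1: prey: 4+1-0=5; pred: 7+0-8=0
First extinction: pred at step 1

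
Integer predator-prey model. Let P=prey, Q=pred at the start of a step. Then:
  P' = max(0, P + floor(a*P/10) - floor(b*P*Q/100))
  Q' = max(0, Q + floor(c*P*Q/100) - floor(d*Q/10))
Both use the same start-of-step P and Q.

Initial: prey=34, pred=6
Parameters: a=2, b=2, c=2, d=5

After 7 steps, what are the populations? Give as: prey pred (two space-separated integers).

Step 1: prey: 34+6-4=36; pred: 6+4-3=7
Step 2: prey: 36+7-5=38; pred: 7+5-3=9
Step 3: prey: 38+7-6=39; pred: 9+6-4=11
Step 4: prey: 39+7-8=38; pred: 11+8-5=14
Step 5: prey: 38+7-10=35; pred: 14+10-7=17
Step 6: prey: 35+7-11=31; pred: 17+11-8=20
Step 7: prey: 31+6-12=25; pred: 20+12-10=22

Answer: 25 22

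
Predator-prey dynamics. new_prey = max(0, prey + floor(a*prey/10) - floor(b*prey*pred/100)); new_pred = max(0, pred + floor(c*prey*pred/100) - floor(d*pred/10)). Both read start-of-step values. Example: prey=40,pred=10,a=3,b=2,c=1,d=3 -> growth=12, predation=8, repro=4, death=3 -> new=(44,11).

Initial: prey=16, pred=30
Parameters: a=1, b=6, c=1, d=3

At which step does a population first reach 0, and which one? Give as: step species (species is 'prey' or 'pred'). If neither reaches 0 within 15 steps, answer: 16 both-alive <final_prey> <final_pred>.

Answer: 1 prey

Derivation:
Step 1: prey: 16+1-28=0; pred: 30+4-9=25
First extinction: prey at step 1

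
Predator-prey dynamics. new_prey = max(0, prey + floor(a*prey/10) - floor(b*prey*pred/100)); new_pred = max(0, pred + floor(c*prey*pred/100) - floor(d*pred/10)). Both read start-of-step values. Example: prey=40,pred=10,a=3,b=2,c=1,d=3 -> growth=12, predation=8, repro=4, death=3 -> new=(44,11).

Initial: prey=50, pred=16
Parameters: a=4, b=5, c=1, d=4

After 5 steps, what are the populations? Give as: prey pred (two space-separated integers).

Answer: 6 6

Derivation:
Step 1: prey: 50+20-40=30; pred: 16+8-6=18
Step 2: prey: 30+12-27=15; pred: 18+5-7=16
Step 3: prey: 15+6-12=9; pred: 16+2-6=12
Step 4: prey: 9+3-5=7; pred: 12+1-4=9
Step 5: prey: 7+2-3=6; pred: 9+0-3=6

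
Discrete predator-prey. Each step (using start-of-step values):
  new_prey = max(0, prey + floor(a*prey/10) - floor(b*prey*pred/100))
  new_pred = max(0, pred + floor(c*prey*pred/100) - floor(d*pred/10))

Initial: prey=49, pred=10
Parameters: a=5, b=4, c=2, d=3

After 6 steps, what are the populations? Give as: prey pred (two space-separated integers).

Step 1: prey: 49+24-19=54; pred: 10+9-3=16
Step 2: prey: 54+27-34=47; pred: 16+17-4=29
Step 3: prey: 47+23-54=16; pred: 29+27-8=48
Step 4: prey: 16+8-30=0; pred: 48+15-14=49
Step 5: prey: 0+0-0=0; pred: 49+0-14=35
Step 6: prey: 0+0-0=0; pred: 35+0-10=25

Answer: 0 25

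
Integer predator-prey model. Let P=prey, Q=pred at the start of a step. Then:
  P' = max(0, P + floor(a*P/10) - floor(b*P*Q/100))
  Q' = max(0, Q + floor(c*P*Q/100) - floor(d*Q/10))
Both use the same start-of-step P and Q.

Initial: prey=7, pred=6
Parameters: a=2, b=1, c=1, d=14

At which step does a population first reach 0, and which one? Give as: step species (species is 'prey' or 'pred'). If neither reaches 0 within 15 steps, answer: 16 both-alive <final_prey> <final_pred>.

Step 1: prey: 7+1-0=8; pred: 6+0-8=0
First extinction: pred at step 1

Answer: 1 pred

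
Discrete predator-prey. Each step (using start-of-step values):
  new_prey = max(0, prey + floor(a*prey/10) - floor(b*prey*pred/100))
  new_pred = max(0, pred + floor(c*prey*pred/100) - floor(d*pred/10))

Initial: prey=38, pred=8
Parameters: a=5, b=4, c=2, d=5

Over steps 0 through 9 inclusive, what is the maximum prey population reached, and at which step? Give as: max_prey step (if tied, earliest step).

Step 1: prey: 38+19-12=45; pred: 8+6-4=10
Step 2: prey: 45+22-18=49; pred: 10+9-5=14
Step 3: prey: 49+24-27=46; pred: 14+13-7=20
Step 4: prey: 46+23-36=33; pred: 20+18-10=28
Step 5: prey: 33+16-36=13; pred: 28+18-14=32
Step 6: prey: 13+6-16=3; pred: 32+8-16=24
Step 7: prey: 3+1-2=2; pred: 24+1-12=13
Step 8: prey: 2+1-1=2; pred: 13+0-6=7
Step 9: prey: 2+1-0=3; pred: 7+0-3=4
Max prey = 49 at step 2

Answer: 49 2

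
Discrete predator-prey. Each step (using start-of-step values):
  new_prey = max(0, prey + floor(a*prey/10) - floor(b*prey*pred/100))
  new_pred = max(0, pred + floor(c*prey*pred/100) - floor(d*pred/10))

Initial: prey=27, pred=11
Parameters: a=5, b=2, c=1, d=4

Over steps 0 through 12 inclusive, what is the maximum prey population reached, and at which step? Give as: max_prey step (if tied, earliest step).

Answer: 116 6

Derivation:
Step 1: prey: 27+13-5=35; pred: 11+2-4=9
Step 2: prey: 35+17-6=46; pred: 9+3-3=9
Step 3: prey: 46+23-8=61; pred: 9+4-3=10
Step 4: prey: 61+30-12=79; pred: 10+6-4=12
Step 5: prey: 79+39-18=100; pred: 12+9-4=17
Step 6: prey: 100+50-34=116; pred: 17+17-6=28
Step 7: prey: 116+58-64=110; pred: 28+32-11=49
Step 8: prey: 110+55-107=58; pred: 49+53-19=83
Step 9: prey: 58+29-96=0; pred: 83+48-33=98
Step 10: prey: 0+0-0=0; pred: 98+0-39=59
Step 11: prey: 0+0-0=0; pred: 59+0-23=36
Step 12: prey: 0+0-0=0; pred: 36+0-14=22
Max prey = 116 at step 6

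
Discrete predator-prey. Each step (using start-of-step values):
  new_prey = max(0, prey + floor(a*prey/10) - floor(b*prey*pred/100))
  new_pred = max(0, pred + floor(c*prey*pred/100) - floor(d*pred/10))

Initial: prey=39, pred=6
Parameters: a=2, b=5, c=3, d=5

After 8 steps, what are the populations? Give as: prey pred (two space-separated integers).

Answer: 1 2

Derivation:
Step 1: prey: 39+7-11=35; pred: 6+7-3=10
Step 2: prey: 35+7-17=25; pred: 10+10-5=15
Step 3: prey: 25+5-18=12; pred: 15+11-7=19
Step 4: prey: 12+2-11=3; pred: 19+6-9=16
Step 5: prey: 3+0-2=1; pred: 16+1-8=9
Step 6: prey: 1+0-0=1; pred: 9+0-4=5
Step 7: prey: 1+0-0=1; pred: 5+0-2=3
Step 8: prey: 1+0-0=1; pred: 3+0-1=2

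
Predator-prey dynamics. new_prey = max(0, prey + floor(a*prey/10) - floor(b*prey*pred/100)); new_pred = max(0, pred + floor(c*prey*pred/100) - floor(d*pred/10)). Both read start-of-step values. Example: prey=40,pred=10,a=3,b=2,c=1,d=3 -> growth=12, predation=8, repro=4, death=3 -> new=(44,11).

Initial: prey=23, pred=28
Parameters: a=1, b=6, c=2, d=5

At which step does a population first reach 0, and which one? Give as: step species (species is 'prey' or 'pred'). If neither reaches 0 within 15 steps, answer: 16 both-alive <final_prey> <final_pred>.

Step 1: prey: 23+2-38=0; pred: 28+12-14=26
First extinction: prey at step 1

Answer: 1 prey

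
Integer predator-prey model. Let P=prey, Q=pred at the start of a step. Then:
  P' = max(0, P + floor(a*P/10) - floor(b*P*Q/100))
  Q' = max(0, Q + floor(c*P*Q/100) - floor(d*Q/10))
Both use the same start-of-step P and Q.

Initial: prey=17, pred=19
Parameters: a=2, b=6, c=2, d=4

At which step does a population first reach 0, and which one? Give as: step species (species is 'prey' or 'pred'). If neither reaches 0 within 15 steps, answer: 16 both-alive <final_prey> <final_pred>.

Step 1: prey: 17+3-19=1; pred: 19+6-7=18
Step 2: prey: 1+0-1=0; pred: 18+0-7=11
First extinction: prey at step 2

Answer: 2 prey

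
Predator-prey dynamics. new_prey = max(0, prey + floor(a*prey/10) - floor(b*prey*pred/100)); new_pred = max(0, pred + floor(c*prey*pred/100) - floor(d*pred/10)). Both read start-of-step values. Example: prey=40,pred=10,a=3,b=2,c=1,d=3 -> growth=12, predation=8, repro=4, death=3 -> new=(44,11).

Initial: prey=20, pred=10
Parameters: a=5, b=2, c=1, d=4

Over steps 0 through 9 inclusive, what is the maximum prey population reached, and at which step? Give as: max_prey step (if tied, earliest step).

Step 1: prey: 20+10-4=26; pred: 10+2-4=8
Step 2: prey: 26+13-4=35; pred: 8+2-3=7
Step 3: prey: 35+17-4=48; pred: 7+2-2=7
Step 4: prey: 48+24-6=66; pred: 7+3-2=8
Step 5: prey: 66+33-10=89; pred: 8+5-3=10
Step 6: prey: 89+44-17=116; pred: 10+8-4=14
Step 7: prey: 116+58-32=142; pred: 14+16-5=25
Step 8: prey: 142+71-71=142; pred: 25+35-10=50
Step 9: prey: 142+71-142=71; pred: 50+71-20=101
Max prey = 142 at step 7

Answer: 142 7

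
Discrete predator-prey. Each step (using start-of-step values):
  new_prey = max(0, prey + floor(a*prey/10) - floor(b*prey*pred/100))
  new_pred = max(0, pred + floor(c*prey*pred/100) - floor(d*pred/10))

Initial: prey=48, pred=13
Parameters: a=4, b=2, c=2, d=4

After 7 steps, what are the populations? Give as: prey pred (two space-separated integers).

Step 1: prey: 48+19-12=55; pred: 13+12-5=20
Step 2: prey: 55+22-22=55; pred: 20+22-8=34
Step 3: prey: 55+22-37=40; pred: 34+37-13=58
Step 4: prey: 40+16-46=10; pred: 58+46-23=81
Step 5: prey: 10+4-16=0; pred: 81+16-32=65
Step 6: prey: 0+0-0=0; pred: 65+0-26=39
Step 7: prey: 0+0-0=0; pred: 39+0-15=24

Answer: 0 24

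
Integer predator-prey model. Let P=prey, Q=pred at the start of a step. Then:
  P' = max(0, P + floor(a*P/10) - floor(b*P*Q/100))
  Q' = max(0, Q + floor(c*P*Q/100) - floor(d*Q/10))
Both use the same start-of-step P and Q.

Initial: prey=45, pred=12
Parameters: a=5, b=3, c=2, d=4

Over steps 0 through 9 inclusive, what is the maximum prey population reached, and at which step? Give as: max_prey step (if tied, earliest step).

Answer: 51 1

Derivation:
Step 1: prey: 45+22-16=51; pred: 12+10-4=18
Step 2: prey: 51+25-27=49; pred: 18+18-7=29
Step 3: prey: 49+24-42=31; pred: 29+28-11=46
Step 4: prey: 31+15-42=4; pred: 46+28-18=56
Step 5: prey: 4+2-6=0; pred: 56+4-22=38
Step 6: prey: 0+0-0=0; pred: 38+0-15=23
Step 7: prey: 0+0-0=0; pred: 23+0-9=14
Step 8: prey: 0+0-0=0; pred: 14+0-5=9
Step 9: prey: 0+0-0=0; pred: 9+0-3=6
Max prey = 51 at step 1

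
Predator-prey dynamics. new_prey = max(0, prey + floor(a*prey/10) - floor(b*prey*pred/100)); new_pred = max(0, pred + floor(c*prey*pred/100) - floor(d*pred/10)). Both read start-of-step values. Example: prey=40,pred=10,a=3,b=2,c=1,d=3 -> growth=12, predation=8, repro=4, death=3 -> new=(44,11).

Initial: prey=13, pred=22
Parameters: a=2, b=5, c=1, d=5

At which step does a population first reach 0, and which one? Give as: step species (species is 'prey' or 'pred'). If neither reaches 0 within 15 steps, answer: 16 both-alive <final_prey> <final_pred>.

Answer: 16 both-alive 1 1

Derivation:
Step 1: prey: 13+2-14=1; pred: 22+2-11=13
Step 2: prey: 1+0-0=1; pred: 13+0-6=7
Step 3: prey: 1+0-0=1; pred: 7+0-3=4
Step 4: prey: 1+0-0=1; pred: 4+0-2=2
Step 5: prey: 1+0-0=1; pred: 2+0-1=1
Step 6: prey: 1+0-0=1; pred: 1+0-0=1
Steps 7-15: state stable at prey=1, pred=1 (no change)
No extinction within 15 steps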